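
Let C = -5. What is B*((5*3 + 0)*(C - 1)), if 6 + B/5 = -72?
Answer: 35100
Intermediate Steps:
B = -390 (B = -30 + 5*(-72) = -30 - 360 = -390)
B*((5*3 + 0)*(C - 1)) = -390*(5*3 + 0)*(-5 - 1) = -390*(15 + 0)*(-6) = -5850*(-6) = -390*(-90) = 35100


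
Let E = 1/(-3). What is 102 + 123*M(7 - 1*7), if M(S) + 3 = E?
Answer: -308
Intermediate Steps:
E = -⅓ (E = 1*(-⅓) = -⅓ ≈ -0.33333)
M(S) = -10/3 (M(S) = -3 - ⅓ = -10/3)
102 + 123*M(7 - 1*7) = 102 + 123*(-10/3) = 102 - 410 = -308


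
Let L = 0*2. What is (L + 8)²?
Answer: 64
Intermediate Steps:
L = 0
(L + 8)² = (0 + 8)² = 8² = 64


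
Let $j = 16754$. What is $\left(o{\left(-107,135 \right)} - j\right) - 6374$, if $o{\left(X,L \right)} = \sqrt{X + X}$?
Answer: $-23128 + i \sqrt{214} \approx -23128.0 + 14.629 i$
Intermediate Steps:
$o{\left(X,L \right)} = \sqrt{2} \sqrt{X}$ ($o{\left(X,L \right)} = \sqrt{2 X} = \sqrt{2} \sqrt{X}$)
$\left(o{\left(-107,135 \right)} - j\right) - 6374 = \left(\sqrt{2} \sqrt{-107} - 16754\right) - 6374 = \left(\sqrt{2} i \sqrt{107} - 16754\right) - 6374 = \left(i \sqrt{214} - 16754\right) - 6374 = \left(-16754 + i \sqrt{214}\right) - 6374 = -23128 + i \sqrt{214}$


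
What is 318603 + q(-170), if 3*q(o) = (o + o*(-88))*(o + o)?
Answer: -1357597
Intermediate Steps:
q(o) = -58*o**2 (q(o) = ((o + o*(-88))*(o + o))/3 = ((o - 88*o)*(2*o))/3 = ((-87*o)*(2*o))/3 = (-174*o**2)/3 = -58*o**2)
318603 + q(-170) = 318603 - 58*(-170)**2 = 318603 - 58*28900 = 318603 - 1676200 = -1357597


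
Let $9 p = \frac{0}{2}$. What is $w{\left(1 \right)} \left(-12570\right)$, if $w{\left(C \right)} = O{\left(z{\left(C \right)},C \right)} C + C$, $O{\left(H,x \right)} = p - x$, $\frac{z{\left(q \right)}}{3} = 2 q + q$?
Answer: $0$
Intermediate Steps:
$p = 0$ ($p = \frac{0 \cdot \frac{1}{2}}{9} = \frac{1}{9} \cdot 0 = 0$)
$z{\left(q \right)} = 9 q$ ($z{\left(q \right)} = 3 \left(2 q + q\right) = 3 \cdot 3 q = 9 q$)
$O{\left(H,x \right)} = - x$ ($O{\left(H,x \right)} = 0 - x = - x$)
$w{\left(C \right)} = C - C^{2}$ ($w{\left(C \right)} = - C C + C = - C^{2} + C = C - C^{2}$)
$w{\left(1 \right)} \left(-12570\right) = 1 \left(1 - 1\right) \left(-12570\right) = 1 \cdot 0 \left(-12570\right) = 0 \left(-12570\right) = 0$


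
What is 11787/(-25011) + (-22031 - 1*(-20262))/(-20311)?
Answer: -65053766/169332807 ≈ -0.38418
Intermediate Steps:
11787/(-25011) + (-22031 - 1*(-20262))/(-20311) = 11787*(-1/25011) + (-22031 + 20262)*(-1/20311) = -3929/8337 - 1769*(-1/20311) = -3929/8337 + 1769/20311 = -65053766/169332807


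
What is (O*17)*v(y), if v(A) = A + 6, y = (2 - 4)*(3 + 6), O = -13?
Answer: 2652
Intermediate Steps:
y = -18 (y = -2*9 = -18)
v(A) = 6 + A
(O*17)*v(y) = (-13*17)*(6 - 18) = -221*(-12) = 2652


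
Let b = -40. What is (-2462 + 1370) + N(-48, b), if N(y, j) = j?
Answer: -1132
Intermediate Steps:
(-2462 + 1370) + N(-48, b) = (-2462 + 1370) - 40 = -1092 - 40 = -1132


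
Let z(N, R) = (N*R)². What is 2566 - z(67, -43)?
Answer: -8297595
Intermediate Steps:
z(N, R) = N²*R²
2566 - z(67, -43) = 2566 - 67²*(-43)² = 2566 - 4489*1849 = 2566 - 1*8300161 = 2566 - 8300161 = -8297595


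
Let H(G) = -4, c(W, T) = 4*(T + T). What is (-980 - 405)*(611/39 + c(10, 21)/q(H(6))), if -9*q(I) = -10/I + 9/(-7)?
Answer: 86846425/51 ≈ 1.7029e+6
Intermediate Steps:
c(W, T) = 8*T (c(W, T) = 4*(2*T) = 8*T)
q(I) = ⅐ + 10/(9*I) (q(I) = -(-10/I + 9/(-7))/9 = -(-10/I + 9*(-⅐))/9 = -(-10/I - 9/7)/9 = -(-9/7 - 10/I)/9 = ⅐ + 10/(9*I))
(-980 - 405)*(611/39 + c(10, 21)/q(H(6))) = (-980 - 405)*(611/39 + (8*21)/(((1/63)*(70 + 9*(-4))/(-4)))) = -1385*(611*(1/39) + 168/(((1/63)*(-¼)*(70 - 36)))) = -1385*(47/3 + 168/(((1/63)*(-¼)*34))) = -1385*(47/3 + 168/(-17/126)) = -1385*(47/3 + 168*(-126/17)) = -1385*(47/3 - 21168/17) = -1385*(-62705/51) = 86846425/51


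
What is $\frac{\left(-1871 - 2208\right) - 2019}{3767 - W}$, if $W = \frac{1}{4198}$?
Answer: $- \frac{25599404}{15813865} \approx -1.6188$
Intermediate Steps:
$W = \frac{1}{4198} \approx 0.00023821$
$\frac{\left(-1871 - 2208\right) - 2019}{3767 - W} = \frac{\left(-1871 - 2208\right) - 2019}{3767 - \frac{1}{4198}} = \frac{-4079 - 2019}{3767 - \frac{1}{4198}} = - \frac{6098}{\frac{15813865}{4198}} = \left(-6098\right) \frac{4198}{15813865} = - \frac{25599404}{15813865}$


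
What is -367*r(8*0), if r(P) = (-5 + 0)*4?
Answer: 7340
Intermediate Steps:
r(P) = -20 (r(P) = -5*4 = -20)
-367*r(8*0) = -367*(-20) = 7340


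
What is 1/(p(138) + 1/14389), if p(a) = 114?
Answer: 14389/1640347 ≈ 0.0087719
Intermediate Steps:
1/(p(138) + 1/14389) = 1/(114 + 1/14389) = 1/(1640347/14389) = 14389/1640347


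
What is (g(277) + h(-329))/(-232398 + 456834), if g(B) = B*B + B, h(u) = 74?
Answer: 19270/56109 ≈ 0.34344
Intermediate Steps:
g(B) = B + B**2 (g(B) = B**2 + B = B + B**2)
(g(277) + h(-329))/(-232398 + 456834) = (277*(1 + 277) + 74)/(-232398 + 456834) = (277*278 + 74)/224436 = (77006 + 74)*(1/224436) = 77080*(1/224436) = 19270/56109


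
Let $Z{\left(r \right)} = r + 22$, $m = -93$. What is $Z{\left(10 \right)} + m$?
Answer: $-61$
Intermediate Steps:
$Z{\left(r \right)} = 22 + r$
$Z{\left(10 \right)} + m = \left(22 + 10\right) - 93 = 32 - 93 = -61$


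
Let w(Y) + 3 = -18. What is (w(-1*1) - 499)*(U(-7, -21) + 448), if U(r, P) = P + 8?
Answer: -226200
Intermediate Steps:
U(r, P) = 8 + P
w(Y) = -21 (w(Y) = -3 - 18 = -21)
(w(-1*1) - 499)*(U(-7, -21) + 448) = (-21 - 499)*((8 - 21) + 448) = -520*(-13 + 448) = -520*435 = -226200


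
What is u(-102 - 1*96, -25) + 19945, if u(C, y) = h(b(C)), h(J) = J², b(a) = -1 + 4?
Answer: 19954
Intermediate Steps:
b(a) = 3
u(C, y) = 9 (u(C, y) = 3² = 9)
u(-102 - 1*96, -25) + 19945 = 9 + 19945 = 19954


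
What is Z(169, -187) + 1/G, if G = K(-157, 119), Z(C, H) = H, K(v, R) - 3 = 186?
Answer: -35342/189 ≈ -186.99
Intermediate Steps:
K(v, R) = 189 (K(v, R) = 3 + 186 = 189)
G = 189
Z(169, -187) + 1/G = -187 + 1/189 = -35342/189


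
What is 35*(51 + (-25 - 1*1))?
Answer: 875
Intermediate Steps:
35*(51 + (-25 - 1*1)) = 35*(51 + (-25 - 1)) = 35*(51 - 26) = 35*25 = 875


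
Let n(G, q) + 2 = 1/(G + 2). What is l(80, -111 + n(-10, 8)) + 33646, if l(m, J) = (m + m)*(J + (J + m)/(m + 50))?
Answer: 201568/13 ≈ 15505.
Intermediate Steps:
n(G, q) = -2 + 1/(2 + G) (n(G, q) = -2 + 1/(G + 2) = -2 + 1/(2 + G))
l(m, J) = 2*m*(J + (J + m)/(50 + m)) (l(m, J) = (2*m)*(J + (J + m)/(50 + m)) = 2*m*(J + (J + m)/(50 + m)))
l(80, -111 + n(-10, 8)) + 33646 = 2*80*(80 + 51*(-111 + (-3 - 2*(-10))/(2 - 10)) + (-111 + (-3 - 2*(-10))/(2 - 10))*80)/(50 + 80) + 33646 = 2*80*(80 + 51*(-111 + (-3 + 20)/(-8)) + (-111 + (-3 + 20)/(-8))*80)/130 + 33646 = 2*80*(1/130)*(80 + 51*(-111 - 1/8*17) + (-111 - 1/8*17)*80) + 33646 = 2*80*(1/130)*(80 + 51*(-111 - 17/8) + (-111 - 17/8)*80) + 33646 = 2*80*(1/130)*(80 + 51*(-905/8) - 905/8*80) + 33646 = 2*80*(1/130)*(80 - 46155/8 - 9050) + 33646 = 2*80*(1/130)*(-117915/8) + 33646 = -235830/13 + 33646 = 201568/13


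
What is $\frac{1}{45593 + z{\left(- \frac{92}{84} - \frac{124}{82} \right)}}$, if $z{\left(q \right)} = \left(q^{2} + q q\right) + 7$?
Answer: $\frac{741321}{33814317650} \approx 2.1923 \cdot 10^{-5}$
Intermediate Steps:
$z{\left(q \right)} = 7 + 2 q^{2}$ ($z{\left(q \right)} = \left(q^{2} + q^{2}\right) + 7 = 2 q^{2} + 7 = 7 + 2 q^{2}$)
$\frac{1}{45593 + z{\left(- \frac{92}{84} - \frac{124}{82} \right)}} = \frac{1}{45593 + \left(7 + 2 \left(- \frac{92}{84} - \frac{124}{82}\right)^{2}\right)} = \frac{1}{45593 + \left(7 + 2 \left(\left(-92\right) \frac{1}{84} - \frac{62}{41}\right)^{2}\right)} = \frac{1}{45593 + \left(7 + 2 \left(- \frac{23}{21} - \frac{62}{41}\right)^{2}\right)} = \frac{1}{45593 + \left(7 + 2 \left(- \frac{2245}{861}\right)^{2}\right)} = \frac{1}{45593 + \left(7 + 2 \cdot \frac{5040025}{741321}\right)} = \frac{1}{45593 + \left(7 + \frac{10080050}{741321}\right)} = \frac{1}{45593 + \frac{15269297}{741321}} = \frac{1}{\frac{33814317650}{741321}} = \frac{741321}{33814317650}$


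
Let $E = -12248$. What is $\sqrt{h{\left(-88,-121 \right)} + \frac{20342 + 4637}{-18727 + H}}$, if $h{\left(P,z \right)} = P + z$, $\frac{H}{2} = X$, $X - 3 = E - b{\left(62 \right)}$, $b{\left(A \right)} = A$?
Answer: $\frac{4 i \sqrt{24604815723}}{43341} \approx 14.477 i$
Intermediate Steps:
$X = -12307$ ($X = 3 - 12310 = -12307$)
$H = -24614$ ($H = 2 \left(-12307\right) = -24614$)
$\sqrt{h{\left(-88,-121 \right)} + \frac{20342 + 4637}{-18727 + H}} = \sqrt{\left(-88 - 121\right) + \frac{20342 + 4637}{-18727 - 24614}} = \sqrt{-209 + \frac{24979}{-43341}} = \sqrt{-209 + 24979 \left(- \frac{1}{43341}\right)} = \sqrt{-209 - \frac{24979}{43341}} = \sqrt{- \frac{9083248}{43341}} = \frac{4 i \sqrt{24604815723}}{43341}$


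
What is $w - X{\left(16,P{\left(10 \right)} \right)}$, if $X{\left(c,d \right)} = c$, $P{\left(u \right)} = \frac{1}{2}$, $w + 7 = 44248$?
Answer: $44225$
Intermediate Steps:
$w = 44241$ ($w = -7 + 44248 = 44241$)
$P{\left(u \right)} = \frac{1}{2}$
$w - X{\left(16,P{\left(10 \right)} \right)} = 44241 - 16 = 44225$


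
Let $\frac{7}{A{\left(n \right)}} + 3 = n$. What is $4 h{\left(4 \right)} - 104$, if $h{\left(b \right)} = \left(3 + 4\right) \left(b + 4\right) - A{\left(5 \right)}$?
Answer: $106$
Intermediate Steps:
$A{\left(n \right)} = \frac{7}{-3 + n}$
$h{\left(b \right)} = \frac{49}{2} + 7 b$ ($h{\left(b \right)} = \left(3 + 4\right) \left(b + 4\right) - \frac{7}{-3 + 5} = 7 \left(4 + b\right) - \frac{7}{2} = \left(28 + 7 b\right) - 7 \cdot \frac{1}{2} = \left(28 + 7 b\right) - \frac{7}{2} = \frac{49}{2} + 7 b$)
$4 h{\left(4 \right)} - 104 = 4 \left(\frac{49}{2} + 7 \cdot 4\right) - 104 = 4 \left(\frac{49}{2} + 28\right) - 104 = 4 \cdot \frac{105}{2} - 104 = 210 - 104 = 106$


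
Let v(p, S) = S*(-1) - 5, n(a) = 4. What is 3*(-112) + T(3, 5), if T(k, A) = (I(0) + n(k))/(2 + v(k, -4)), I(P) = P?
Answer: -332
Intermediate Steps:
v(p, S) = -5 - S (v(p, S) = -S - 5 = -5 - S)
T(k, A) = 4 (T(k, A) = (0 + 4)/(2 + (-5 - 1*(-4))) = 4/(2 + (-5 + 4)) = 4/(2 - 1) = 4/1 = 4*1 = 4)
3*(-112) + T(3, 5) = 3*(-112) + 4 = -336 + 4 = -332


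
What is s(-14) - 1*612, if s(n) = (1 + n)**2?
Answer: -443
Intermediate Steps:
s(-14) - 1*612 = (1 - 14)**2 - 1*612 = (-13)**2 - 612 = 169 - 612 = -443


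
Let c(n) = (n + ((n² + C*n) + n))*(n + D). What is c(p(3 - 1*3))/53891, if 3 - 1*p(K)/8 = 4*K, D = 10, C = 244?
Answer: 220320/53891 ≈ 4.0882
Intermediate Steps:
p(K) = 24 - 32*K
c(n) = (10 + n)*(n² + 246*n) (c(n) = (n + ((n² + 244*n) + n))*(n + 10) = (n + (n² + 245*n))*(10 + n) = (n² + 246*n)*(10 + n) = (10 + n)*(n² + 246*n))
c(p(3 - 1*3))/53891 = ((24 - 32*(3 - 1*3))*(2460 + (24 - 32*(3 - 1*3))² + 256*(24 - 32*(3 - 1*3))))/53891 = ((24 - 32*(3 - 3))*(2460 + (24 - 32*(3 - 3))² + 256*(24 - 32*(3 - 3))))*(1/53891) = ((24 - 32*0)*(2460 + (24 - 32*0)² + 256*(24 - 32*0)))*(1/53891) = ((24 + 0)*(2460 + (24 + 0)² + 256*(24 + 0)))*(1/53891) = (24*(2460 + 24² + 256*24))*(1/53891) = (24*(2460 + 576 + 6144))*(1/53891) = (24*9180)*(1/53891) = 220320*(1/53891) = 220320/53891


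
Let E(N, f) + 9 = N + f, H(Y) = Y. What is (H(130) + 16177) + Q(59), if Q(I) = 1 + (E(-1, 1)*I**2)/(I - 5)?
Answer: 94367/6 ≈ 15728.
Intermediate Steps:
E(N, f) = -9 + N + f (E(N, f) = -9 + (N + f) = -9 + N + f)
Q(I) = 1 - 9*I**2/(-5 + I) (Q(I) = 1 + ((-9 - 1 + 1)*I**2)/(I - 5) = 1 + (-9*I**2)/(-5 + I) = 1 - 9*I**2/(-5 + I))
(H(130) + 16177) + Q(59) = (130 + 16177) + (-5 + 59 - 9*59**2)/(-5 + 59) = 16307 + (-5 + 59 - 9*3481)/54 = 16307 + (-5 + 59 - 31329)/54 = 16307 + (1/54)*(-31275) = 16307 - 3475/6 = 94367/6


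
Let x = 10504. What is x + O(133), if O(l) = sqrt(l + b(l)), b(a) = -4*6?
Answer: 10504 + sqrt(109) ≈ 10514.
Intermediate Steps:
b(a) = -24
O(l) = sqrt(-24 + l) (O(l) = sqrt(l - 24) = sqrt(-24 + l))
x + O(133) = 10504 + sqrt(-24 + 133) = 10504 + sqrt(109)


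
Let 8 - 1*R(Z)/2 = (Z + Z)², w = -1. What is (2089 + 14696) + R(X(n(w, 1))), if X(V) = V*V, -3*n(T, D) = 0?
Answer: 16801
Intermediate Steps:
n(T, D) = 0 (n(T, D) = -⅓*0 = 0)
X(V) = V²
R(Z) = 16 - 8*Z² (R(Z) = 16 - 2*(Z + Z)² = 16 - 2*4*Z² = 16 - 8*Z²)
(2089 + 14696) + R(X(n(w, 1))) = (2089 + 14696) + (16 - 8*(0²)²) = 16785 + (16 - 8*0²) = 16785 + (16 - 8*0) = 16785 + (16 + 0) = 16785 + 16 = 16801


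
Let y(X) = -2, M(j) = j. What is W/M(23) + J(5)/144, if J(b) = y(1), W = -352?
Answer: -25367/1656 ≈ -15.318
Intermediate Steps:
J(b) = -2
W/M(23) + J(5)/144 = -352/23 - 2/144 = -352*1/23 - 2*1/144 = -352/23 - 1/72 = -25367/1656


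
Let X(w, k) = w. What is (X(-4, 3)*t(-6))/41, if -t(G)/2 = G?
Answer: -48/41 ≈ -1.1707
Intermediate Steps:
t(G) = -2*G
(X(-4, 3)*t(-6))/41 = -(-8)*(-6)/41 = -4*12*(1/41) = -48*1/41 = -48/41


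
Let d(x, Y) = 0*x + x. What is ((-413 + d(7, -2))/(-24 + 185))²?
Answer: 3364/529 ≈ 6.3592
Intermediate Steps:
d(x, Y) = x (d(x, Y) = 0 + x = x)
((-413 + d(7, -2))/(-24 + 185))² = ((-413 + 7)/(-24 + 185))² = (-406/161)² = (-406*1/161)² = (-58/23)² = 3364/529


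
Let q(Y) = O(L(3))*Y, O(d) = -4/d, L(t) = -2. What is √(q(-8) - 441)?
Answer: I*√457 ≈ 21.378*I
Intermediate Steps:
q(Y) = 2*Y (q(Y) = (-4/(-2))*Y = (-4*(-½))*Y = 2*Y)
√(q(-8) - 441) = √(2*(-8) - 441) = √(-16 - 441) = √(-457) = I*√457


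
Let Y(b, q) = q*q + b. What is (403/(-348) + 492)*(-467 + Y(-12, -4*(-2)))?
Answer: -70887395/348 ≈ -2.0370e+5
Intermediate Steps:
Y(b, q) = b + q² (Y(b, q) = q² + b = b + q²)
(403/(-348) + 492)*(-467 + Y(-12, -4*(-2))) = (403/(-348) + 492)*(-467 + (-12 + (-4*(-2))²)) = (403*(-1/348) + 492)*(-467 + (-12 + 8²)) = (-403/348 + 492)*(-467 + (-12 + 64)) = 170813*(-467 + 52)/348 = (170813/348)*(-415) = -70887395/348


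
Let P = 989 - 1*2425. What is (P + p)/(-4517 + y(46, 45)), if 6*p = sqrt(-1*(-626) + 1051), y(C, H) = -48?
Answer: 1436/4565 - sqrt(1677)/27390 ≈ 0.31307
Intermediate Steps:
p = sqrt(1677)/6 (p = sqrt(-1*(-626) + 1051)/6 = sqrt(626 + 1051)/6 = sqrt(1677)/6 ≈ 6.8252)
P = -1436 (P = 989 - 2425 = -1436)
(P + p)/(-4517 + y(46, 45)) = (-1436 + sqrt(1677)/6)/(-4517 - 48) = (-1436 + sqrt(1677)/6)/(-4565) = (-1436 + sqrt(1677)/6)*(-1/4565) = 1436/4565 - sqrt(1677)/27390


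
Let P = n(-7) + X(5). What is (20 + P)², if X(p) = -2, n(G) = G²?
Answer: 4489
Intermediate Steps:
P = 47 (P = (-7)² - 2 = 49 - 2 = 47)
(20 + P)² = (20 + 47)² = 67² = 4489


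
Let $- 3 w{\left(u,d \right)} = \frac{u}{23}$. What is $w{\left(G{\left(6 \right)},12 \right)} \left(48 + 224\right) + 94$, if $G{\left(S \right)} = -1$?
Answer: $\frac{6758}{69} \approx 97.942$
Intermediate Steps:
$w{\left(u,d \right)} = - \frac{u}{69}$ ($w{\left(u,d \right)} = - \frac{u \frac{1}{23}}{3} = - \frac{\frac{1}{23} u}{3} = - \frac{u}{69}$)
$w{\left(G{\left(6 \right)},12 \right)} \left(48 + 224\right) + 94 = \left(- \frac{1}{69}\right) \left(-1\right) \left(48 + 224\right) + 94 = \frac{1}{69} \cdot 272 + 94 = \frac{272}{69} + 94 = \frac{6758}{69}$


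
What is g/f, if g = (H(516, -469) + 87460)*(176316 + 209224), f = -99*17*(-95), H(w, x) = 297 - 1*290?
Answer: 6744405436/31977 ≈ 2.1091e+5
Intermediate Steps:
H(w, x) = 7 (H(w, x) = 297 - 290 = 7)
f = 159885 (f = -1683*(-95) = 159885)
g = 33722027180 (g = (7 + 87460)*(176316 + 209224) = 87467*385540 = 33722027180)
g/f = 33722027180/159885 = 33722027180*(1/159885) = 6744405436/31977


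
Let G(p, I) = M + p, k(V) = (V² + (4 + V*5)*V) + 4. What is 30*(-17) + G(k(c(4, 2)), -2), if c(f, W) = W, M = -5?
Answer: -479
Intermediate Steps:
k(V) = 4 + V² + V*(4 + 5*V) (k(V) = (V² + (4 + 5*V)*V) + 4 = (V² + V*(4 + 5*V)) + 4 = 4 + V² + V*(4 + 5*V))
G(p, I) = -5 + p
30*(-17) + G(k(c(4, 2)), -2) = 30*(-17) + (-5 + (4 + 4*2 + 6*2²)) = -510 + (-5 + (4 + 8 + 6*4)) = -510 + (-5 + (4 + 8 + 24)) = -510 + (-5 + 36) = -510 + 31 = -479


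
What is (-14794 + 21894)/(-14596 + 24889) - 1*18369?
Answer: -189065017/10293 ≈ -18368.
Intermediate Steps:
(-14794 + 21894)/(-14596 + 24889) - 1*18369 = 7100/10293 - 18369 = -189065017/10293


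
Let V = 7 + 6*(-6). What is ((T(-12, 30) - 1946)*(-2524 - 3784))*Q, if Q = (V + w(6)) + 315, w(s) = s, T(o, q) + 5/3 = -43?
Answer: 11000041792/3 ≈ 3.6667e+9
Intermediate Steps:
T(o, q) = -134/3 (T(o, q) = -5/3 - 43 = -134/3)
V = -29 (V = 7 - 36 = -29)
Q = 292 (Q = (-29 + 6) + 315 = -23 + 315 = 292)
((T(-12, 30) - 1946)*(-2524 - 3784))*Q = ((-134/3 - 1946)*(-2524 - 3784))*292 = -5972/3*(-6308)*292 = (37671376/3)*292 = 11000041792/3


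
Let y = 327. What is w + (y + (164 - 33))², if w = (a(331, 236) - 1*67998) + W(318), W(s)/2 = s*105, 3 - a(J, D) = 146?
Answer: 208403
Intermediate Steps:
a(J, D) = -143 (a(J, D) = 3 - 1*146 = 3 - 146 = -143)
W(s) = 210*s (W(s) = 2*(s*105) = 2*(105*s) = 210*s)
w = -1361 (w = (-143 - 1*67998) + 210*318 = (-143 - 67998) + 66780 = -68141 + 66780 = -1361)
w + (y + (164 - 33))² = -1361 + (327 + (164 - 33))² = -1361 + (327 + 131)² = -1361 + 458² = -1361 + 209764 = 208403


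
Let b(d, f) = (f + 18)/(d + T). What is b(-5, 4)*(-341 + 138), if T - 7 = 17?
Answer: -4466/19 ≈ -235.05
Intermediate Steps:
T = 24 (T = 7 + 17 = 24)
b(d, f) = (18 + f)/(24 + d) (b(d, f) = (f + 18)/(d + 24) = (18 + f)/(24 + d))
b(-5, 4)*(-341 + 138) = ((18 + 4)/(24 - 5))*(-341 + 138) = (22/19)*(-203) = -4466/19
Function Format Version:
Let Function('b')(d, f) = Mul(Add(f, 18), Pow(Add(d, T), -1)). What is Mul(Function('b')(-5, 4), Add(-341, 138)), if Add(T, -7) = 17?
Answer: Rational(-4466, 19) ≈ -235.05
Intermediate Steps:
T = 24 (T = Add(7, 17) = 24)
Function('b')(d, f) = Mul(Pow(Add(24, d), -1), Add(18, f)) (Function('b')(d, f) = Mul(Add(f, 18), Pow(Add(d, 24), -1)) = Mul(Add(18, f), Pow(Add(24, d), -1)) = Mul(Pow(Add(24, d), -1), Add(18, f)))
Mul(Function('b')(-5, 4), Add(-341, 138)) = Mul(Mul(Pow(Add(24, -5), -1), Add(18, 4)), Add(-341, 138)) = Mul(Mul(Pow(19, -1), 22), -203) = Mul(Mul(Rational(1, 19), 22), -203) = Mul(Rational(22, 19), -203) = Rational(-4466, 19)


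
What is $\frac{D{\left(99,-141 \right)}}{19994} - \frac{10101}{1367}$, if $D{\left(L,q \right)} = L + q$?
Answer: $- \frac{101008404}{13665899} \approx -7.3913$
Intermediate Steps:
$\frac{D{\left(99,-141 \right)}}{19994} - \frac{10101}{1367} = \frac{99 - 141}{19994} - \frac{10101}{1367} = \left(-42\right) \frac{1}{19994} - \frac{10101}{1367} = - \frac{21}{9997} - \frac{10101}{1367} = - \frac{101008404}{13665899}$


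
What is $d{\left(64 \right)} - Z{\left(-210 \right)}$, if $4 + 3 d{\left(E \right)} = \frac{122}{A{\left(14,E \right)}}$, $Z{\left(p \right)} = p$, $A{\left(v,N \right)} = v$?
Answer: $\frac{1481}{7} \approx 211.57$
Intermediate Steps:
$d{\left(E \right)} = \frac{11}{7}$ ($d{\left(E \right)} = - \frac{4}{3} + \frac{122 \cdot \frac{1}{14}}{3} = - \frac{4}{3} + \frac{1}{3} \cdot \frac{61}{7} = - \frac{4}{3} + \frac{61}{21} = \frac{11}{7}$)
$d{\left(64 \right)} - Z{\left(-210 \right)} = \frac{11}{7} - -210 = \frac{11}{7} + 210 = \frac{1481}{7}$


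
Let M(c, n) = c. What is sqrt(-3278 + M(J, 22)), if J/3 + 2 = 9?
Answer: I*sqrt(3257) ≈ 57.07*I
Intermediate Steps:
J = 21 (J = -6 + 3*9 = -6 + 27 = 21)
sqrt(-3278 + M(J, 22)) = sqrt(-3278 + 21) = sqrt(-3257) = I*sqrt(3257)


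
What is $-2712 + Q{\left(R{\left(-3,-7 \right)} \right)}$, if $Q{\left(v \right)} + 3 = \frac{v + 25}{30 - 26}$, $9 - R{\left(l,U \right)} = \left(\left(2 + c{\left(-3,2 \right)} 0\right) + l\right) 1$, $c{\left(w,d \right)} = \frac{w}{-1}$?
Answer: $- \frac{10825}{4} \approx -2706.3$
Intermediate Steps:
$c{\left(w,d \right)} = - w$ ($c{\left(w,d \right)} = w \left(-1\right) = - w$)
$R{\left(l,U \right)} = 7 - l$ ($R{\left(l,U \right)} = 9 - \left(\left(2 + \left(-1\right) \left(-3\right) 0\right) + l\right) 1 = 9 - \left(\left(2 + 3 \cdot 0\right) + l\right) 1 = 9 - \left(\left(2 + 0\right) + l\right) 1 = 9 - \left(2 + l\right) 1 = 9 - \left(2 + l\right) = 7 - l$)
$Q{\left(v \right)} = \frac{13}{4} + \frac{v}{4}$ ($Q{\left(v \right)} = -3 + \frac{v + 25}{30 - 26} = -3 + \frac{25 + v}{4} = -3 + \left(25 + v\right) \frac{1}{4} = -3 + \left(\frac{25}{4} + \frac{v}{4}\right) = \frac{13}{4} + \frac{v}{4}$)
$-2712 + Q{\left(R{\left(-3,-7 \right)} \right)} = -2712 + \left(\frac{13}{4} + \frac{7 - -3}{4}\right) = -2712 + \left(\frac{13}{4} + \frac{7 + 3}{4}\right) = -2712 + \left(\frac{13}{4} + \frac{1}{4} \cdot 10\right) = -2712 + \left(\frac{13}{4} + \frac{5}{2}\right) = -2712 + \frac{23}{4} = - \frac{10825}{4}$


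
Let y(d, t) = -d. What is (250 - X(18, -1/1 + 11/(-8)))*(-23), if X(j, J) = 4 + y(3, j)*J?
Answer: -43953/8 ≈ -5494.1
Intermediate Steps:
X(j, J) = 4 - 3*J (X(j, J) = 4 + (-1*3)*J = 4 - 3*J)
(250 - X(18, -1/1 + 11/(-8)))*(-23) = (250 - (4 - 3*(-1/1 + 11/(-8))))*(-23) = (250 - (4 - 3*(-1*1 + 11*(-1/8))))*(-23) = (250 - (4 - 3*(-1 - 11/8)))*(-23) = (250 - (4 - 3*(-19/8)))*(-23) = (250 - (4 + 57/8))*(-23) = (250 - 1*89/8)*(-23) = (250 - 89/8)*(-23) = (1911/8)*(-23) = -43953/8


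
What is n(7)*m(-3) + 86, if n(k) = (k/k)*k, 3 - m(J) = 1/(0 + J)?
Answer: 328/3 ≈ 109.33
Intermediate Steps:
m(J) = 3 - 1/J (m(J) = 3 - 1/(0 + J) = 3 - 1/J)
n(k) = k (n(k) = 1*k = k)
n(7)*m(-3) + 86 = 7*(3 - 1/(-3)) + 86 = 7*(3 - 1*(-⅓)) + 86 = 7*(3 + ⅓) + 86 = 7*(10/3) + 86 = 70/3 + 86 = 328/3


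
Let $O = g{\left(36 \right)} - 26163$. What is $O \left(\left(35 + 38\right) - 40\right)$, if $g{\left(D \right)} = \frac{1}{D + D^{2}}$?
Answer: $- \frac{383340265}{444} \approx -8.6338 \cdot 10^{5}$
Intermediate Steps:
$O = - \frac{34849115}{1332}$ ($O = \frac{1}{36 \left(1 + 36\right)} - 26163 = \frac{1}{36 \cdot 37} - 26163 = \frac{1}{36} \cdot \frac{1}{37} - 26163 = \frac{1}{1332} - 26163 = - \frac{34849115}{1332} \approx -26163.0$)
$O \left(\left(35 + 38\right) - 40\right) = - \frac{34849115 \left(\left(35 + 38\right) - 40\right)}{1332} = - \frac{34849115 \left(73 - 40\right)}{1332} = \left(- \frac{34849115}{1332}\right) 33 = - \frac{383340265}{444}$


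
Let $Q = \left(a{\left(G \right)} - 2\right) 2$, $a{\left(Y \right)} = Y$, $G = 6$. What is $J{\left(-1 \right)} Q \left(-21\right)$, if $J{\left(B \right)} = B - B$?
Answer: $0$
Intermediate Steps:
$J{\left(B \right)} = 0$
$Q = 8$ ($Q = \left(6 - 2\right) 2 = 4 \cdot 2 = 8$)
$J{\left(-1 \right)} Q \left(-21\right) = 0 \cdot 8 \left(-21\right) = 0 \left(-21\right) = 0$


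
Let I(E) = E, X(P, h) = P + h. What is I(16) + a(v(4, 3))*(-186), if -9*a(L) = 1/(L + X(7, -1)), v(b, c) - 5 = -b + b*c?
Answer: 974/57 ≈ 17.088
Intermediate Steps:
v(b, c) = 5 - b + b*c (v(b, c) = 5 + (-b + b*c) = 5 - b + b*c)
a(L) = -1/(9*(6 + L)) (a(L) = -1/(9*(L + (7 - 1))) = -1/(9*(L + 6)) = -1/(9*(6 + L)))
I(16) + a(v(4, 3))*(-186) = 16 - 1/(54 + 9*(5 - 1*4 + 4*3))*(-186) = 16 - 1/(54 + 9*(5 - 4 + 12))*(-186) = 16 - 1/(54 + 9*13)*(-186) = 16 - 1/(54 + 117)*(-186) = 16 - 1/171*(-186) = 16 + 62/57 = 974/57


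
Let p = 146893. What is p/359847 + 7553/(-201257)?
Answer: 3835045730/10345961097 ≈ 0.37068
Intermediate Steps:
p/359847 + 7553/(-201257) = 146893/359847 + 7553/(-201257) = 146893*(1/359847) + 7553*(-1/201257) = 146893/359847 - 1079/28751 = 3835045730/10345961097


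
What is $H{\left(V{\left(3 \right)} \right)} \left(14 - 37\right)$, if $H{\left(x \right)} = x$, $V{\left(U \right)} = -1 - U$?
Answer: $92$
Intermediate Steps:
$H{\left(V{\left(3 \right)} \right)} \left(14 - 37\right) = \left(-1 - 3\right) \left(14 - 37\right) = \left(-1 - 3\right) \left(-23\right) = \left(-4\right) \left(-23\right) = 92$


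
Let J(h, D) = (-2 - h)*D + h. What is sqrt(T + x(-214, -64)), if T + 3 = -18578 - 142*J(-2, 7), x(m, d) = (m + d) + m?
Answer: I*sqrt(18789) ≈ 137.07*I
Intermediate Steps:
J(h, D) = h + D*(-2 - h) (J(h, D) = D*(-2 - h) + h = h + D*(-2 - h))
x(m, d) = d + 2*m (x(m, d) = (d + m) + m = d + 2*m)
T = -18297 (T = -3 + (-18578 - 142*(-2 - 2*7 - 1*7*(-2))) = -3 + (-18578 - 142*(-2 - 14 + 14)) = -3 + (-18578 - 142*(-2)) = -3 + (-18578 - 1*(-284)) = -3 + (-18578 + 284) = -3 - 18294 = -18297)
sqrt(T + x(-214, -64)) = sqrt(-18297 + (-64 + 2*(-214))) = sqrt(-18297 + (-64 - 428)) = sqrt(-18297 - 492) = sqrt(-18789) = I*sqrt(18789)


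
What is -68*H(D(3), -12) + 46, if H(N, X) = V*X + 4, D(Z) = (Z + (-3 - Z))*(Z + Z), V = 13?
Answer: 10382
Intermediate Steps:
D(Z) = -6*Z
H(N, X) = 4 + 13*X (H(N, X) = 13*X + 4 = 4 + 13*X)
-68*H(D(3), -12) + 46 = -68*(4 + 13*(-12)) + 46 = -68*(4 - 156) + 46 = -68*(-152) + 46 = 10336 + 46 = 10382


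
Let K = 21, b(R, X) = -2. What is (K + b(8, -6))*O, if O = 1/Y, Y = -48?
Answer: -19/48 ≈ -0.39583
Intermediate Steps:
O = -1/48 (O = 1/(-48) = -1/48 ≈ -0.020833)
(K + b(8, -6))*O = (21 - 2)*(-1/48) = 19*(-1/48) = -19/48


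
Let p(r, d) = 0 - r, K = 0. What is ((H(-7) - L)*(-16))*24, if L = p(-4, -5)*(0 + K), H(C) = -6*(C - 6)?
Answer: -29952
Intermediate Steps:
p(r, d) = -r
H(C) = 36 - 6*C (H(C) = -6*(-6 + C) = 36 - 6*C)
L = 0 (L = (-1*(-4))*(0 + 0) = 4*0 = 0)
((H(-7) - L)*(-16))*24 = (((36 - 6*(-7)) - 1*0)*(-16))*24 = (((36 + 42) + 0)*(-16))*24 = ((78 + 0)*(-16))*24 = (78*(-16))*24 = -1248*24 = -29952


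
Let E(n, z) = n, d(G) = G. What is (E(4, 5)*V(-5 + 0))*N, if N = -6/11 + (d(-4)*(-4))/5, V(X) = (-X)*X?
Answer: -2920/11 ≈ -265.45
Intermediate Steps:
V(X) = -X²
N = 146/55 (N = -6/11 - 4*(-4)/5 = -6*1/11 + 16*(⅕) = -6/11 + 16/5 = 146/55 ≈ 2.6545)
(E(4, 5)*V(-5 + 0))*N = (4*(-(-5 + 0)²))*(146/55) = (4*(-1*(-5)²))*(146/55) = (4*(-1*25))*(146/55) = (4*(-25))*(146/55) = -100*146/55 = -2920/11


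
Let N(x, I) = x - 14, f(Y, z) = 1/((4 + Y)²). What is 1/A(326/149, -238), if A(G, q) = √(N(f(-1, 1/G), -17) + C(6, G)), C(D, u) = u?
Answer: -3*I*√2337959/15691 ≈ -0.29234*I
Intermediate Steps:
f(Y, z) = (4 + Y)⁻²
N(x, I) = -14 + x
A(G, q) = √(-125/9 + G) (A(G, q) = √((-14 + (4 - 1)⁻²) + G) = √((-14 + 3⁻²) + G) = √((-14 + ⅑) + G) = √(-125/9 + G))
1/A(326/149, -238) = 1/(√(-125 + 9*(326/149))/3) = 1/(√(-125 + 2934/149)/3) = 1/(√(-15691/149)/3) = 1/((I*√2337959/149)/3) = 1/(I*√2337959/447) = -3*I*√2337959/15691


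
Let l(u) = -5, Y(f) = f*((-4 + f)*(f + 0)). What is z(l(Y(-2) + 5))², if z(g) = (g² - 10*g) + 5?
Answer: 6400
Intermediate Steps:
Y(f) = f²*(-4 + f) (Y(f) = f*((-4 + f)*f) = f*(f*(-4 + f)) = f²*(-4 + f))
z(g) = 5 + g² - 10*g
z(l(Y(-2) + 5))² = (5 + (-5)² - 10*(-5))² = (5 + 25 + 50)² = 80² = 6400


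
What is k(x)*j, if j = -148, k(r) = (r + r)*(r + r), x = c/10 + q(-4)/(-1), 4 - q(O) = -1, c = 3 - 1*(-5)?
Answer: -261072/25 ≈ -10443.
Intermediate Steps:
c = 8 (c = 3 + 5 = 8)
q(O) = 5 (q(O) = 4 - 1*(-1) = 4 + 1 = 5)
x = -21/5 (x = 8/10 + 5/(-1) = 8*(⅒) + 5*(-1) = ⅘ - 5 = -21/5 ≈ -4.2000)
k(r) = 4*r² (k(r) = (2*r)*(2*r) = 4*r²)
k(x)*j = (4*(-21/5)²)*(-148) = (4*(441/25))*(-148) = (1764/25)*(-148) = -261072/25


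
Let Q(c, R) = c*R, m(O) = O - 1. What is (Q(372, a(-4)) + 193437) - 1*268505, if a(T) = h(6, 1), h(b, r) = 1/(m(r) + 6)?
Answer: -75006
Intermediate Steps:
m(O) = -1 + O
h(b, r) = 1/(5 + r) (h(b, r) = 1/((-1 + r) + 6) = 1/(5 + r))
a(T) = 1/6 (a(T) = 1/(5 + 1) = 1/6)
Q(c, R) = R*c
(Q(372, a(-4)) + 193437) - 1*268505 = ((1/6)*372 + 193437) - 1*268505 = (62 + 193437) - 268505 = 193499 - 268505 = -75006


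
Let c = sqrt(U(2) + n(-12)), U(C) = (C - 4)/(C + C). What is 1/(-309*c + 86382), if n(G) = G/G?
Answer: 19196/1658178263 + 103*sqrt(2)/4974534789 ≈ 1.1606e-5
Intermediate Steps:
n(G) = 1
U(C) = (-4 + C)/(2*C) (U(C) = (-4 + C)/((2*C)) = (-4 + C)*(1/(2*C)) = (-4 + C)/(2*C))
c = sqrt(2)/2 (c = sqrt((1/2)*(-4 + 2)/2 + 1) = sqrt((1/2)*(1/2)*(-2) + 1) = sqrt(-1/2 + 1) = sqrt(1/2) = sqrt(2)/2 ≈ 0.70711)
1/(-309*c + 86382) = 1/(-309*sqrt(2)/2 + 86382) = 1/(86382 - 309*sqrt(2)/2)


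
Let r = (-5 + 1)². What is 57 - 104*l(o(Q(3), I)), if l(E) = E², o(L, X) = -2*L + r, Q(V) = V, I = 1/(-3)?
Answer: -10343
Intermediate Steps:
I = -⅓ ≈ -0.33333
r = 16 (r = (-4)² = 16)
o(L, X) = 16 - 2*L (o(L, X) = -2*L + 16 = 16 - 2*L)
57 - 104*l(o(Q(3), I)) = 57 - 104*(16 - 2*3)² = 57 - 104*(16 - 6)² = 57 - 104*10² = 57 - 104*100 = 57 - 10400 = -10343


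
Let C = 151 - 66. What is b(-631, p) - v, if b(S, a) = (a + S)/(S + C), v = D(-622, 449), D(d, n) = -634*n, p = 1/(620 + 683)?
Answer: 4821976950/16939 ≈ 2.8467e+5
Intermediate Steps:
C = 85
p = 1/1303 ≈ 0.00076746
v = -284666 (v = -634*449 = -284666)
b(S, a) = (S + a)/(85 + S) (b(S, a) = (a + S)/(S + 85) = (S + a)/(85 + S))
b(-631, p) - v = (-631 + 1/1303)/(85 - 631) - 1*(-284666) = -822192/1303/(-546) + 284666 = -1/546*(-822192/1303) + 284666 = 19576/16939 + 284666 = 4821976950/16939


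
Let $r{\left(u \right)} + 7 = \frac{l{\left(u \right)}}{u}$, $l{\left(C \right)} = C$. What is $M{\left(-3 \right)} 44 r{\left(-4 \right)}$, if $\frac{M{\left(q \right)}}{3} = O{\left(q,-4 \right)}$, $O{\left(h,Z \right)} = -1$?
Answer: $792$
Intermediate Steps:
$M{\left(q \right)} = -3$ ($M{\left(q \right)} = 3 \left(-1\right) = -3$)
$r{\left(u \right)} = -6$ ($r{\left(u \right)} = -7 + \frac{u}{u} = -7 + 1 = -6$)
$M{\left(-3 \right)} 44 r{\left(-4 \right)} = \left(-3\right) 44 \left(-6\right) = \left(-132\right) \left(-6\right) = 792$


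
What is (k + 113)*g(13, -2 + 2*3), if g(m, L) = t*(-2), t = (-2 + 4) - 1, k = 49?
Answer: -324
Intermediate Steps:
t = 1 (t = 2 - 1 = 1)
g(m, L) = -2 (g(m, L) = 1*(-2) = -2)
(k + 113)*g(13, -2 + 2*3) = (49 + 113)*(-2) = 162*(-2) = -324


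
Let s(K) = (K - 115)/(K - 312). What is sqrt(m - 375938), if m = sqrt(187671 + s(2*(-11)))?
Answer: sqrt(-41938139528 + 334*sqrt(20935871834))/334 ≈ 612.78*I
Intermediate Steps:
s(K) = (-115 + K)/(-312 + K)
m = sqrt(20935871834)/334 (m = sqrt(187671 + (-115 + 2*(-11))/(-312 + 2*(-11))) = sqrt(187671 + (-115 - 22)/(-312 - 22)) = sqrt(187671 - 137/(-334)) = sqrt(187671 - 1/334*(-137)) = sqrt(187671 + 137/334) = sqrt(62682251/334) = sqrt(20935871834)/334 ≈ 433.21)
sqrt(m - 375938) = sqrt(sqrt(20935871834)/334 - 375938) = sqrt(-375938 + sqrt(20935871834)/334)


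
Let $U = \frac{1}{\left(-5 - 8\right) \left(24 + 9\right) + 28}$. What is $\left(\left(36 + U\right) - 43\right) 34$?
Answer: $- \frac{95472}{401} \approx -238.08$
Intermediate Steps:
$U = - \frac{1}{401}$ ($U = \frac{1}{\left(-13\right) 33 + 28} = \frac{1}{-429 + 28} = \frac{1}{-401} = - \frac{1}{401} \approx -0.0024938$)
$\left(\left(36 + U\right) - 43\right) 34 = \left(\left(36 - \frac{1}{401}\right) - 43\right) 34 = \left(\frac{14435}{401} - 43\right) 34 = \left(- \frac{2808}{401}\right) 34 = - \frac{95472}{401}$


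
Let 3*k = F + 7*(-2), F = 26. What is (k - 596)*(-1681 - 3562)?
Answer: 3103856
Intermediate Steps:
k = 4 (k = (26 + 7*(-2))/3 = (26 - 14)/3 = (⅓)*12 = 4)
(k - 596)*(-1681 - 3562) = (4 - 596)*(-1681 - 3562) = -592*(-5243) = 3103856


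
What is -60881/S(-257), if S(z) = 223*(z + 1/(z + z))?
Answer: 31292834/29458077 ≈ 1.0623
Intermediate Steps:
S(z) = 223*z + 223/(2*z) (S(z) = 223*(z + 1/(2*z)) = 223*z + 223/(2*z))
-60881/S(-257) = -60881/(223*(-257) + (223/2)/(-257)) = -60881/(-57311 + (223/2)*(-1/257)) = -60881/(-57311 - 223/514) = -60881/(-29458077/514) = -60881*(-514/29458077) = 31292834/29458077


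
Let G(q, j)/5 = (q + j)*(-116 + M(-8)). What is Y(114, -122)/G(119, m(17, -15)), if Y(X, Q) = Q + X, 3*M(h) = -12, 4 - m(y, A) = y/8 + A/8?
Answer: 4/36825 ≈ 0.00010862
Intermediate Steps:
m(y, A) = 4 - A/8 - y/8 (m(y, A) = 4 - (y/8 + A/8) = 4 - (A/8 + y/8) = 4 + (-A/8 - y/8) = 4 - A/8 - y/8)
M(h) = -4 (M(h) = (⅓)*(-12) = -4)
G(q, j) = -600*j - 600*q (G(q, j) = 5*((q + j)*(-116 - 4)) = 5*((j + q)*(-120)) = 5*(-120*j - 120*q) = -600*j - 600*q)
Y(114, -122)/G(119, m(17, -15)) = (-122 + 114)/(-600*(4 - ⅛*(-15) - ⅛*17) - 600*119) = -8/(-600*(4 + 15/8 - 17/8) - 71400) = -8/(-600*15/4 - 71400) = -8/(-2250 - 71400) = -8/(-73650) = -8*(-1/73650) = 4/36825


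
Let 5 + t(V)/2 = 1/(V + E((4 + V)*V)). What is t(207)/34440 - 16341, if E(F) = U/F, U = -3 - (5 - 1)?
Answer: -2544102441728623/155688293040 ≈ -16341.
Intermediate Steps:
U = -7 (U = -3 - 1*4 = -3 - 4 = -7)
E(F) = -7/F
t(V) = -10 + 2/(V - 7/(V*(4 + V))) (t(V) = -10 + 2/(V - 7*1/(V*(4 + V))) = -10 + 2/(V - 7/(V*(4 + V))))
t(207)/34440 - 16341 = (2*(35 - 1*207*(-1 + 5*207)*(4 + 207))/(-7 + 207**2*(4 + 207)))/34440 - 16341 = (2*(35 - 1*207*(-1 + 1035)*211)/(-7 + 42849*211))*(1/34440) - 16341 = (2*(35 - 1*207*1034*211)/(-7 + 9041139))*(1/34440) - 16341 = (2*(35 - 45162018)/9041132)*(1/34440) - 16341 = (2*(1/9041132)*(-45161983))*(1/34440) - 16341 = -45161983/4520566*1/34440 - 16341 = -45161983/155688293040 - 16341 = -2544102441728623/155688293040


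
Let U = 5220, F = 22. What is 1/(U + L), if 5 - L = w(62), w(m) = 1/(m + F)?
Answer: 84/438899 ≈ 0.00019139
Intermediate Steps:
w(m) = 1/(22 + m) (w(m) = 1/(m + 22) = 1/(22 + m))
L = 419/84 (L = 5 - 1/(22 + 62) = 5 - 1/84 = 419/84 ≈ 4.9881)
1/(U + L) = 1/(5220 + 419/84) = 1/(438899/84) = 84/438899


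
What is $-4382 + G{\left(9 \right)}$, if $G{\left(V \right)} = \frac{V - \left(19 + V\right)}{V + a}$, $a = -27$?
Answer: $- \frac{78857}{18} \approx -4380.9$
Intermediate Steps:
$G{\left(V \right)} = - \frac{19}{-27 + V}$ ($G{\left(V \right)} = \frac{V - \left(19 + V\right)}{V - 27} = - \frac{19}{-27 + V}$)
$-4382 + G{\left(9 \right)} = -4382 - \frac{19}{-27 + 9} = -4382 - \frac{19}{-18} = -4382 - - \frac{19}{18} = -4382 + \frac{19}{18} = - \frac{78857}{18}$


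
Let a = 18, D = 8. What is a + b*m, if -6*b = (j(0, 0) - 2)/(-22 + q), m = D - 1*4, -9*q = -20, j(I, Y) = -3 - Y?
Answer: 1587/89 ≈ 17.831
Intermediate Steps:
q = 20/9 (q = -1/9*(-20) = 20/9 ≈ 2.2222)
m = 4 (m = 8 - 1*4 = 8 - 4 = 4)
b = -15/356 (b = -((-3 - 1*0) - 2)/(6*(-22 + 20/9)) = -((-3 + 0) - 2)/(6*(-178/9)) = -(-3 - 2)*(-9)/(6*178) = -(-5)*(-9)/(6*178) = -1/6*45/178 = -15/356 ≈ -0.042135)
a + b*m = 18 - 15/356*4 = 18 - 15/89 = 1587/89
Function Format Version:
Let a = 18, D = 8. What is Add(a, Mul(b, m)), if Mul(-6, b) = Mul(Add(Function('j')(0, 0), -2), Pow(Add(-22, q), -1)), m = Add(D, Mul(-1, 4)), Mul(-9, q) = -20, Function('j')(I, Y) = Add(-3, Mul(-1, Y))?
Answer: Rational(1587, 89) ≈ 17.831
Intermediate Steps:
q = Rational(20, 9) (q = Mul(Rational(-1, 9), -20) = Rational(20, 9) ≈ 2.2222)
m = 4 (m = Add(8, Mul(-1, 4)) = Add(8, -4) = 4)
b = Rational(-15, 356) (b = Mul(Rational(-1, 6), Mul(Add(Add(-3, Mul(-1, 0)), -2), Pow(Add(-22, Rational(20, 9)), -1))) = Mul(Rational(-1, 6), Mul(Add(Add(-3, 0), -2), Pow(Rational(-178, 9), -1))) = Mul(Rational(-1, 6), Mul(Add(-3, -2), Rational(-9, 178))) = Mul(Rational(-1, 6), Mul(-5, Rational(-9, 178))) = Mul(Rational(-1, 6), Rational(45, 178)) = Rational(-15, 356) ≈ -0.042135)
Add(a, Mul(b, m)) = Add(18, Mul(Rational(-15, 356), 4)) = Add(18, Rational(-15, 89)) = Rational(1587, 89)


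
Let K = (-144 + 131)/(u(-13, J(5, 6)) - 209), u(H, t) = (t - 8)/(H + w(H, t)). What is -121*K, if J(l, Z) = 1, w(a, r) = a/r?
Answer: -40898/5427 ≈ -7.5360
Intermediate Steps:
u(H, t) = (-8 + t)/(H + H/t) (u(H, t) = (t - 8)/(H + H/t) = (-8 + t)/(H + H/t))
K = 338/5427 (K = (-144 + 131)/(1*(-8 + 1)/(-13*(1 + 1)) - 209) = -13/(1*(-1/13)*(-7)/2 - 209) = -13/(1*(-1/13)*(½)*(-7) - 209) = -13/(7/26 - 209) = -13/(-5427/26) = -13*(-26/5427) = 338/5427 ≈ 0.062281)
-121*K = -121*338/5427 = -40898/5427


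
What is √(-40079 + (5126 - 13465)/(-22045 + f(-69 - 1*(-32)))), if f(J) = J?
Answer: I*√19542926381398/22082 ≈ 200.2*I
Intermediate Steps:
√(-40079 + (5126 - 13465)/(-22045 + f(-69 - 1*(-32)))) = √(-40079 + (5126 - 13465)/(-22045 + (-69 - 1*(-32)))) = √(-40079 - 8339/(-22045 + (-69 + 32))) = √(-40079 - 8339/(-22045 - 37)) = √(-40079 - 8339/(-22082)) = √(-40079 - 8339*(-1/22082)) = √(-40079 + 8339/22082) = √(-885016139/22082) = I*√19542926381398/22082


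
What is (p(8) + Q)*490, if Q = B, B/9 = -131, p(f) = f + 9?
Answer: -569380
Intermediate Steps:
p(f) = 9 + f
B = -1179 (B = 9*(-131) = -1179)
Q = -1179
(p(8) + Q)*490 = ((9 + 8) - 1179)*490 = (17 - 1179)*490 = -1162*490 = -569380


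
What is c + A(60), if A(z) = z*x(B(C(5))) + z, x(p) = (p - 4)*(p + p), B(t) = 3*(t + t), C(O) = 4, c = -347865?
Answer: -290205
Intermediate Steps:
B(t) = 6*t (B(t) = 3*(2*t) = 6*t)
x(p) = 2*p*(-4 + p) (x(p) = (-4 + p)*(2*p) = 2*p*(-4 + p))
A(z) = 961*z (A(z) = z*(2*(6*4)*(-4 + 6*4)) + z = z*(2*24*(-4 + 24)) + z = z*(2*24*20) + z = z*960 + z = 960*z + z = 961*z)
c + A(60) = -347865 + 961*60 = -347865 + 57660 = -290205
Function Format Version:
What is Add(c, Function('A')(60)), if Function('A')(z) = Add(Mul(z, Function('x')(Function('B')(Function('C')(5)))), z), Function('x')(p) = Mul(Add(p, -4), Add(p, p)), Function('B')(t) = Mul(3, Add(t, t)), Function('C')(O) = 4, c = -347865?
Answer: -290205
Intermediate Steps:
Function('B')(t) = Mul(6, t) (Function('B')(t) = Mul(3, Mul(2, t)) = Mul(6, t))
Function('x')(p) = Mul(2, p, Add(-4, p)) (Function('x')(p) = Mul(Add(-4, p), Mul(2, p)) = Mul(2, p, Add(-4, p)))
Function('A')(z) = Mul(961, z) (Function('A')(z) = Add(Mul(z, Mul(2, Mul(6, 4), Add(-4, Mul(6, 4)))), z) = Add(Mul(z, Mul(2, 24, Add(-4, 24))), z) = Add(Mul(z, Mul(2, 24, 20)), z) = Add(Mul(z, 960), z) = Add(Mul(960, z), z) = Mul(961, z))
Add(c, Function('A')(60)) = Add(-347865, Mul(961, 60)) = Add(-347865, 57660) = -290205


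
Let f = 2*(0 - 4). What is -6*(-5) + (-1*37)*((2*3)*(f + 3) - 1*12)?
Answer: 1584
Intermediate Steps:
f = -8 (f = 2*(-4) = -8)
-6*(-5) + (-1*37)*((2*3)*(f + 3) - 1*12) = -6*(-5) + (-1*37)*((2*3)*(-8 + 3) - 1*12) = 30 - 37*(6*(-5) - 12) = 30 - 37*(-30 - 12) = 30 - 37*(-42) = 30 + 1554 = 1584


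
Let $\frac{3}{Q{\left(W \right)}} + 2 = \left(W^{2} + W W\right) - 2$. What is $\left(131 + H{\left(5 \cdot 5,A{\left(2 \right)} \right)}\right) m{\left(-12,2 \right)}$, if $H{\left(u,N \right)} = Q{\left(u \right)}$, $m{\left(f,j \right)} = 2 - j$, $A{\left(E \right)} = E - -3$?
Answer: $0$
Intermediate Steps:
$Q{\left(W \right)} = \frac{3}{-4 + 2 W^{2}}$ ($Q{\left(W \right)} = \frac{3}{-2 - \left(2 - W^{2} - W W\right)} = \frac{3}{-2 + \left(\left(W^{2} + W^{2}\right) - 2\right)} = \frac{3}{-2 + \left(2 W^{2} - 2\right)} = \frac{3}{-2 + \left(-2 + 2 W^{2}\right)} = \frac{3}{-4 + 2 W^{2}}$)
$A{\left(E \right)} = 3 + E$ ($A{\left(E \right)} = E + 3 = 3 + E$)
$H{\left(u,N \right)} = \frac{3}{2 \left(-2 + u^{2}\right)}$
$\left(131 + H{\left(5 \cdot 5,A{\left(2 \right)} \right)}\right) m{\left(-12,2 \right)} = \left(131 + \frac{3}{2 \left(-2 + \left(5 \cdot 5\right)^{2}\right)}\right) \left(2 - 2\right) = \left(131 + \frac{3}{2 \left(-2 + 25^{2}\right)}\right) \left(2 - 2\right) = \left(131 + \frac{3}{2 \left(-2 + 625\right)}\right) 0 = \left(131 + \frac{3}{2 \cdot 623}\right) 0 = \left(131 + \frac{3}{2} \cdot \frac{1}{623}\right) 0 = \left(131 + \frac{3}{1246}\right) 0 = \frac{163229}{1246} \cdot 0 = 0$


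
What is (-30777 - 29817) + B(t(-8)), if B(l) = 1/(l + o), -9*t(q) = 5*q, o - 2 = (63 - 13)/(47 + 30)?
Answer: -297879411/4916 ≈ -60594.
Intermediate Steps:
o = 204/77 (o = 2 + (63 - 13)/(47 + 30) = 2 + 50/77 = 204/77 ≈ 2.6493)
t(q) = -5*q/9
B(l) = 1/(204/77 + l) (B(l) = 1/(l + 204/77) = 1/(204/77 + l))
(-30777 - 29817) + B(t(-8)) = (-30777 - 29817) + 77/(204 + 77*(-5/9*(-8))) = -60594 + 77/(204 + 77*(40/9)) = -60594 + 77/(204 + 3080/9) = -60594 + 77/(4916/9) = -60594 + 77*(9/4916) = -60594 + 693/4916 = -297879411/4916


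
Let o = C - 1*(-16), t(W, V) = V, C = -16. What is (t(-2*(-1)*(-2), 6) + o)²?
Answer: 36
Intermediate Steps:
o = 0 (o = -16 - 1*(-16) = -16 + 16 = 0)
(t(-2*(-1)*(-2), 6) + o)² = (6 + 0)² = 6² = 36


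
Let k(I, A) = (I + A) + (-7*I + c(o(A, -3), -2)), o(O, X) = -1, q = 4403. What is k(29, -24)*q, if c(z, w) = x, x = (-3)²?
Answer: -832167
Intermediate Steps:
x = 9
c(z, w) = 9
k(I, A) = 9 + A - 6*I (k(I, A) = (I + A) + (-7*I + 9) = (A + I) + (9 - 7*I) = 9 + A - 6*I)
k(29, -24)*q = (9 - 24 - 6*29)*4403 = (9 - 24 - 174)*4403 = -189*4403 = -832167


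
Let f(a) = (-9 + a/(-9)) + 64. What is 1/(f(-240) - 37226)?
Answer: -3/111433 ≈ -2.6922e-5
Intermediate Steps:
f(a) = 55 - a/9 (f(a) = (-9 + a*(-1/9)) + 64 = (-9 - a/9) + 64 = 55 - a/9)
1/(f(-240) - 37226) = 1/((55 - 1/9*(-240)) - 37226) = 1/((55 + 80/3) - 37226) = 1/(245/3 - 37226) = 1/(-111433/3) = -3/111433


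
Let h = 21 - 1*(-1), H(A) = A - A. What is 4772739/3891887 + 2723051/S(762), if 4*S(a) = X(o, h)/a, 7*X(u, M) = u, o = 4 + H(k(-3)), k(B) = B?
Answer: 56528701407894897/3891887 ≈ 1.4525e+10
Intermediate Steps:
H(A) = 0
h = 22 (h = 21 + 1 = 22)
o = 4 (o = 4 + 0 = 4)
X(u, M) = u/7
S(a) = 1/(7*a) (S(a) = (((1/7)*4)/a)/4 = (4/(7*a))/4 = 1/(7*a))
4772739/3891887 + 2723051/S(762) = 4772739/3891887 + 2723051/(((1/7)/762)) = 4772739*(1/3891887) + 2723051/(((1/7)*(1/762))) = 4772739/3891887 + 2723051/(1/5334) = 4772739/3891887 + 2723051*5334 = 4772739/3891887 + 14524754034 = 56528701407894897/3891887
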